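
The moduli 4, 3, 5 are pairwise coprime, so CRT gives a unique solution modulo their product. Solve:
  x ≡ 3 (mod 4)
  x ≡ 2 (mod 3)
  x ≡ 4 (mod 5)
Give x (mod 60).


Moduli 4, 3, 5 are pairwise coprime; by CRT there is a unique solution modulo M = 4 · 3 · 5 = 60.
Solve pairwise, accumulating the modulus:
  Start with x ≡ 3 (mod 4).
  Combine with x ≡ 2 (mod 3): since gcd(4, 3) = 1, we get a unique residue mod 12.
    Write x = 3 + 4·t and substitute into x ≡ 2 (mod 3): 4·t ≡ 2 − 3 = -1 (mod 3).
    Reduce coefficients mod 3: 1·t ≡ 2 (mod 3).
    So t ≡ 2 (mod 3).
    Then x = 3 + 4·2 = 11, valid modulo lcm(4, 3) = 12: x ≡ 11 (mod 12).
  Combine with x ≡ 4 (mod 5): since gcd(12, 5) = 1, we get a unique residue mod 60.
    Write x = 11 + 12·t and substitute into x ≡ 4 (mod 5): 12·t ≡ 4 − 11 = -7 (mod 5).
    Reduce coefficients mod 5: 2·t ≡ 3 (mod 5).
    The inverse of 2 mod 5 is 3 (since 2·3 = 6 = 1·5 + 1), so t ≡ 3·3 = 9 ≡ 4 (mod 5).
    Then x = 11 + 12·4 = 59, valid modulo lcm(12, 5) = 60: x ≡ 59 (mod 60).
Verify: 59 mod 4 = 3 ✓, 59 mod 3 = 2 ✓, 59 mod 5 = 4 ✓.

x ≡ 59 (mod 60).


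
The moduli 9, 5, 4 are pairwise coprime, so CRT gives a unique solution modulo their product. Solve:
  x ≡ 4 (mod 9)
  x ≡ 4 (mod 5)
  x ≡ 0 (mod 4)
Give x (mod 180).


Moduli 9, 5, 4 are pairwise coprime; by CRT there is a unique solution modulo M = 9 · 5 · 4 = 180.
Solve pairwise, accumulating the modulus:
  Start with x ≡ 4 (mod 9).
  Combine with x ≡ 4 (mod 5): since gcd(9, 5) = 1, we get a unique residue mod 45.
    Write x = 4 + 9·t and substitute into x ≡ 4 (mod 5): 9·t ≡ 4 − 4 = 0 (mod 5).
    Reduce coefficients mod 5: 4·t ≡ 0 (mod 5).
    The inverse of 4 mod 5 is 4 (since 4·4 = 16 = 3·5 + 1), so t ≡ 4·0 = 0 ≡ 0 (mod 5).
    Then x = 4 + 9·0 = 4, valid modulo lcm(9, 5) = 45: x ≡ 4 (mod 45).
  Combine with x ≡ 0 (mod 4): since gcd(45, 4) = 1, we get a unique residue mod 180.
    Write x = 4 + 45·t and substitute into x ≡ 0 (mod 4): 45·t ≡ 0 − 4 = -4 (mod 4).
    Reduce coefficients mod 4: 1·t ≡ 0 (mod 4).
    So t ≡ 0 (mod 4).
    Then x = 4 + 45·0 = 4, valid modulo lcm(45, 4) = 180: x ≡ 4 (mod 180).
Verify: 4 mod 9 = 4 ✓, 4 mod 5 = 4 ✓, 4 mod 4 = 0 ✓.

x ≡ 4 (mod 180).


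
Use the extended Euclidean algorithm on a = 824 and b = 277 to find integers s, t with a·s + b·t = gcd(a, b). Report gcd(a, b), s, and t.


Euclidean algorithm on (824, 277) — divide until remainder is 0:
  824 = 2 · 277 + 270
  277 = 1 · 270 + 7
  270 = 38 · 7 + 4
  7 = 1 · 4 + 3
  4 = 1 · 3 + 1
  3 = 3 · 1 + 0
gcd(824, 277) = 1.
Track Bezout coefficients alongside the remainders: start with r₀ = 824 = a·1 + b·0 (s = 1, t = 0) and r₁ = 277 = a·0 + b·1 (s = 0, t = 1); each new remainder r_{k+1} = r_{k-1} − q_k·r_k inherits s_{k+1} = s_{k-1} − q_k·s_k, t_{k+1} = t_{k-1} − q_k·t_k, so r_k = a·s_k + b·t_k at every step:
  q = 2: r = 270, s = 1 − 2·0 = 1, t = 0 − 2·1 = -2  (check: 824·1 + 277·(-2) = 270)
  q = 1: r = 7, s = 0 − 1·1 = -1, t = 1 − 1·(-2) = 3  (check: 824·(-1) + 277·3 = 7)
  q = 38: r = 4, s = 1 − 38·(-1) = 39, t = -2 − 38·3 = -116  (check: 824·39 + 277·(-116) = 4)
  q = 1: r = 3, s = -1 − 1·39 = -40, t = 3 − 1·(-116) = 119  (check: 824·(-40) + 277·119 = 3)
  q = 1: r = 1, s = 39 − 1·(-40) = 79, t = -116 − 1·119 = -235  (check: 824·79 + 277·(-235) = 1)
The row with r = 1 (the gcd) gives the Bezout coefficients s = 79, t = -235.
Result: 824 · (79) + 277 · (-235) = 1.

gcd(824, 277) = 1; s = 79, t = -235 (check: 824·79 + 277·(-235) = 1).


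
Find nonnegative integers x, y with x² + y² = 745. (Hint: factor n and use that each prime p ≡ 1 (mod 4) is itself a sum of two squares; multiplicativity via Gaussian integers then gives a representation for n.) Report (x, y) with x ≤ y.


Step 1: Factor n = 745 = 5 · 149.
Step 2: Check the mod-4 condition on each prime factor: 5 ≡ 1 (mod 4), exponent 1; 149 ≡ 1 (mod 4), exponent 1.
All primes ≡ 3 (mod 4) appear to even exponent (or don't appear), so by the two-squares theorem n IS expressible as a sum of two squares.
Step 3: Build a representation. Here n = 5 · 149 is a product of primes ≡ 1 (mod 4). Each prime p ≡ 1 (mod 4) is itself a sum of two squares; find a² by testing p − a² for a perfect square:
  5: 5 − 1² = 4 = 2² ⇒ 5 = 1² + 2².
  149: 149 − 1² = 148, 149 − 2² = 145, 149 − 3² = 140, 149 − 4² = 133, 149 − 5² = 124, 149 − 6² = 113, 149 − 7² = 100 = 10² ⇒ 149 = 7² + 10².
  Combine using the Brahmagupta–Fibonacci identity (a² + b²)(c² + d²) = (ac − bd)² + (ad + bc)² = (ac + bd)² + (ad − bc)²:
  5 · 149 = 745: from (1² + 2²)(7² + 10²), take (1·7 − 2·10, 1·10 + 2·7) = (7 − 20, 10 + 14) = (-13, 24); dropping signs (only squares matter) gives (13, 24); check 13² + 24² = 169 + 576 = 745 ✓.
Step 4: Order so x ≤ y and verify: 13² + 24² = 169 + 576 = 745 = n. ✓

n = 745 = 13² + 24² (one valid representation with x ≤ y).


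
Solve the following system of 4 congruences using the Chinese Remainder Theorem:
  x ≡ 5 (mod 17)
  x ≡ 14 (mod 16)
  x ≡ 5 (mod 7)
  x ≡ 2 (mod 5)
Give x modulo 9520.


Product of moduli M = 17 · 16 · 7 · 5 = 9520.
Merge one congruence at a time:
  Start: x ≡ 5 (mod 17).
  Combine with x ≡ 14 (mod 16); new modulus lcm = 272.
    Write x = 5 + 17·t and substitute into x ≡ 14 (mod 16): 17·t ≡ 14 − 5 = 9 (mod 16).
    Reduce coefficients mod 16: 1·t ≡ 9 (mod 16).
    So t ≡ 9 (mod 16).
    Then x = 5 + 17·9 = 158, valid modulo lcm(17, 16) = 272: x ≡ 158 (mod 272).
  Combine with x ≡ 5 (mod 7); new modulus lcm = 1904.
    Write x = 158 + 272·t and substitute into x ≡ 5 (mod 7): 272·t ≡ 5 − 158 = -153 (mod 7).
    Reduce coefficients mod 7: 6·t ≡ 1 (mod 7).
    The inverse of 6 mod 7 is 6 (since 6·6 = 36 = 5·7 + 1), so t ≡ 6·1 = 6 ≡ 6 (mod 7).
    Then x = 158 + 272·6 = 1790, valid modulo lcm(272, 7) = 1904: x ≡ 1790 (mod 1904).
  Combine with x ≡ 2 (mod 5); new modulus lcm = 9520.
    Write x = 1790 + 1904·t and substitute into x ≡ 2 (mod 5): 1904·t ≡ 2 − 1790 = -1788 (mod 5).
    Reduce coefficients mod 5: 4·t ≡ 2 (mod 5).
    The inverse of 4 mod 5 is 4 (since 4·4 = 16 = 3·5 + 1), so t ≡ 4·2 = 8 ≡ 3 (mod 5).
    Then x = 1790 + 1904·3 = 7502, valid modulo lcm(1904, 5) = 9520: x ≡ 7502 (mod 9520).
Verify against each original: 7502 mod 17 = 5, 7502 mod 16 = 14, 7502 mod 7 = 5, 7502 mod 5 = 2.

x ≡ 7502 (mod 9520).


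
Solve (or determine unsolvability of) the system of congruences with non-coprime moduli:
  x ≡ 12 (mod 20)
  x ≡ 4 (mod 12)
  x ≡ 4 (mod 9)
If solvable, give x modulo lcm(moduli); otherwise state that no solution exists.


Moduli 20, 12, 9 are not pairwise coprime, so CRT works modulo lcm(m_i) when all pairwise compatibility conditions hold.
Pairwise compatibility: gcd(m_i, m_j) must divide a_i - a_j for every pair.
Merge one congruence at a time:
  Start: x ≡ 12 (mod 20).
  Combine with x ≡ 4 (mod 12): gcd(20, 12) = 4; 4 - 12 = -8, which IS divisible by 4, so compatible.
    Write x = 12 + 20·t and substitute into x ≡ 4 (mod 12): 20·t ≡ 4 − 12 = -8 (mod 12).
    Divide the congruence (and modulus) by g = 4: 5·t ≡ -2 (mod 3).
    Reduce coefficients mod 3: 2·t ≡ 1 (mod 3).
    The inverse of 2 mod 3 is 2 (since 2·2 = 4 = 1·3 + 1), so t ≡ 2·1 = 2 ≡ 2 (mod 3).
    Then x = 12 + 20·2 = 52, valid modulo lcm(20, 12) = 60: x ≡ 52 (mod 60).
  Combine with x ≡ 4 (mod 9): gcd(60, 9) = 3; 4 - 52 = -48, which IS divisible by 3, so compatible.
    Write x = 52 + 60·t and substitute into x ≡ 4 (mod 9): 60·t ≡ 4 − 52 = -48 (mod 9).
    Divide the congruence (and modulus) by g = 3: 20·t ≡ -16 (mod 3).
    Reduce coefficients mod 3: 2·t ≡ 2 (mod 3).
    The inverse of 2 mod 3 is 2 (since 2·2 = 4 = 1·3 + 1), so t ≡ 2·2 = 4 ≡ 1 (mod 3).
    Then x = 52 + 60·1 = 112, valid modulo lcm(60, 9) = 180: x ≡ 112 (mod 180).
Verify: 112 mod 20 = 12, 112 mod 12 = 4, 112 mod 9 = 4.

x ≡ 112 (mod 180).


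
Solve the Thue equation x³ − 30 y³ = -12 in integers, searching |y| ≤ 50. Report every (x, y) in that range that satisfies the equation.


The equation is x³ - 30y³ = -12. For fixed y, x³ = 30·y³ − 12, so a solution requires the RHS to be a perfect cube.
Strategy: iterate y from -50 to 50, compute RHS = 30·y³ − 12, and check whether it is a (positive or negative) perfect cube.
Check small values of y:
  y = 0: RHS = -12 is not a perfect cube.
  y = 1: RHS = 18 is not a perfect cube.
  y = -1: RHS = -42 is not a perfect cube.
  y = 2: RHS = 228 is not a perfect cube.
  y = -2: RHS = -252 is not a perfect cube.
  y = 3: RHS = 798 is not a perfect cube.
  y = -3: RHS = -822 is not a perfect cube.
Continuing the search up to |y| = 50 finds no solutions either.
No (x, y) in the scanned range satisfies the equation.

No integer solutions with |y| ≤ 50.


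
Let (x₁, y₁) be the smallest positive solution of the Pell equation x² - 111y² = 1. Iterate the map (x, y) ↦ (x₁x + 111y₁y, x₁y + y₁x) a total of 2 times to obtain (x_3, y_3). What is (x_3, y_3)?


Step 1: Find the fundamental solution (x₁, y₁) of x² - 111y² = 1.
  Expand √111 as a continued fraction. a₀ = ⌊√111⌋ = 10; iterate m_{k+1} = d_k·a_k − m_k, d_{k+1} = (111 − m_{k+1}²)/d_k, a_{k+1} = ⌊(a₀ + m_{k+1})/d_{k+1}⌋ (starting m₀ = 0, d₀ = 1), with convergents p_k = a_k·p_{k-1} + p_{k-2}, q_k = a_k·q_{k-1} + q_{k-2} (p₋₁ = 1, q₋₁ = 0):
  k = 0: a₀ = 10; p₀/q₀ = 10/1; p₀² − 111·q₀² = 100 − 111 = -11.
  k = 1: m = 10, d = 11, a = ⌊(10 + 10)/11⌋ = 1; p/q = (1·10 + 1)/(1·1 + 0) = 11/1; p² − 111·q² = 121 − 111 = 10.
  k = 2: m = 1, d = 10, a = ⌊(10 + 1)/10⌋ = 1; p/q = (1·11 + 10)/(1·1 + 1) = 21/2; p² − 111·q² = 441 − 444 = -3.
  k = 3: m = 9, d = 3, a = ⌊(10 + 9)/3⌋ = 6; p/q = (6·21 + 11)/(6·2 + 1) = 137/13; p² − 111·q² = 18769 − 18759 = 10.
  k = 4: m = 9, d = 10, a = ⌊(10 + 9)/10⌋ = 1; p/q = (1·137 + 21)/(1·13 + 2) = 158/15; p² − 111·q² = 24964 − 24975 = -11.
  k = 5: m = 1, d = 11, a = ⌊(10 + 1)/11⌋ = 1; p/q = (1·158 + 137)/(1·15 + 13) = 295/28; p² − 111·q² = 87025 − 87024 = 1.
  The first convergent with p² − 111·q² = 1 gives the fundamental solution (x₁, y₁) = (295, 28).
Step 2: Apply the recurrence (x_{n+1}, y_{n+1}) = (x₁x_n + 111y₁y_n, x₁y_n + y₁x_n) repeatedly.
  From (x_1, y_1) = (295, 28): x_2 = 295·295 + 111·28·28 = 174049; y_2 = 295·28 + 28·295 = 16520.
  From (x_2, y_2) = (174049, 16520): x_3 = 295·174049 + 111·28·16520 = 102688615; y_3 = 295·16520 + 28·174049 = 9746772.
Step 3: Verify x_3² - 111·y_3² = 10544951650618225 - 10544951650618224 = 1 (should be 1). ✓

(x_1, y_1) = (295, 28); (x_3, y_3) = (102688615, 9746772).


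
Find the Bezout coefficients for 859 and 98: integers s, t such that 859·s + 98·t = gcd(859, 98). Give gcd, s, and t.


Euclidean algorithm on (859, 98) — divide until remainder is 0:
  859 = 8 · 98 + 75
  98 = 1 · 75 + 23
  75 = 3 · 23 + 6
  23 = 3 · 6 + 5
  6 = 1 · 5 + 1
  5 = 5 · 1 + 0
gcd(859, 98) = 1.
Track Bezout coefficients alongside the remainders: start with r₀ = 859 = a·1 + b·0 (s = 1, t = 0) and r₁ = 98 = a·0 + b·1 (s = 0, t = 1); each new remainder r_{k+1} = r_{k-1} − q_k·r_k inherits s_{k+1} = s_{k-1} − q_k·s_k, t_{k+1} = t_{k-1} − q_k·t_k, so r_k = a·s_k + b·t_k at every step:
  q = 8: r = 75, s = 1 − 8·0 = 1, t = 0 − 8·1 = -8  (check: 859·1 + 98·(-8) = 75)
  q = 1: r = 23, s = 0 − 1·1 = -1, t = 1 − 1·(-8) = 9  (check: 859·(-1) + 98·9 = 23)
  q = 3: r = 6, s = 1 − 3·(-1) = 4, t = -8 − 3·9 = -35  (check: 859·4 + 98·(-35) = 6)
  q = 3: r = 5, s = -1 − 3·4 = -13, t = 9 − 3·(-35) = 114  (check: 859·(-13) + 98·114 = 5)
  q = 1: r = 1, s = 4 − 1·(-13) = 17, t = -35 − 1·114 = -149  (check: 859·17 + 98·(-149) = 1)
The row with r = 1 (the gcd) gives the Bezout coefficients s = 17, t = -149.
Result: 859 · (17) + 98 · (-149) = 1.

gcd(859, 98) = 1; s = 17, t = -149 (check: 859·17 + 98·(-149) = 1).


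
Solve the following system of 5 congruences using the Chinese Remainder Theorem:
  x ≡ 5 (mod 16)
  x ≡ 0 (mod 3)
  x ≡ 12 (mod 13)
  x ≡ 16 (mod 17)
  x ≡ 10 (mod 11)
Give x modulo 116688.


Product of moduli M = 16 · 3 · 13 · 17 · 11 = 116688.
Merge one congruence at a time:
  Start: x ≡ 5 (mod 16).
  Combine with x ≡ 0 (mod 3); new modulus lcm = 48.
    Write x = 5 + 16·t and substitute into x ≡ 0 (mod 3): 16·t ≡ 0 − 5 = -5 (mod 3).
    Reduce coefficients mod 3: 1·t ≡ 1 (mod 3).
    So t ≡ 1 (mod 3).
    Then x = 5 + 16·1 = 21, valid modulo lcm(16, 3) = 48: x ≡ 21 (mod 48).
  Combine with x ≡ 12 (mod 13); new modulus lcm = 624.
    Write x = 21 + 48·t and substitute into x ≡ 12 (mod 13): 48·t ≡ 12 − 21 = -9 (mod 13).
    Reduce coefficients mod 13: 9·t ≡ 4 (mod 13).
    The inverse of 9 mod 13 is 3 (since 9·3 = 27 = 2·13 + 1), so t ≡ 3·4 = 12 ≡ 12 (mod 13).
    Then x = 21 + 48·12 = 597, valid modulo lcm(48, 13) = 624: x ≡ 597 (mod 624).
  Combine with x ≡ 16 (mod 17); new modulus lcm = 10608.
    Write x = 597 + 624·t and substitute into x ≡ 16 (mod 17): 624·t ≡ 16 − 597 = -581 (mod 17).
    Reduce coefficients mod 17: 12·t ≡ 14 (mod 17).
    The inverse of 12 mod 17 is 10 (since 12·10 = 120 = 7·17 + 1), so t ≡ 10·14 = 140 ≡ 4 (mod 17).
    Then x = 597 + 624·4 = 3093, valid modulo lcm(624, 17) = 10608: x ≡ 3093 (mod 10608).
  Combine with x ≡ 10 (mod 11); new modulus lcm = 116688.
    Write x = 3093 + 10608·t and substitute into x ≡ 10 (mod 11): 10608·t ≡ 10 − 3093 = -3083 (mod 11).
    Reduce coefficients mod 11: 4·t ≡ 8 (mod 11).
    The inverse of 4 mod 11 is 3 (since 4·3 = 12 = 1·11 + 1), so t ≡ 3·8 = 24 ≡ 2 (mod 11).
    Then x = 3093 + 10608·2 = 24309, valid modulo lcm(10608, 11) = 116688: x ≡ 24309 (mod 116688).
Verify against each original: 24309 mod 16 = 5, 24309 mod 3 = 0, 24309 mod 13 = 12, 24309 mod 17 = 16, 24309 mod 11 = 10.

x ≡ 24309 (mod 116688).


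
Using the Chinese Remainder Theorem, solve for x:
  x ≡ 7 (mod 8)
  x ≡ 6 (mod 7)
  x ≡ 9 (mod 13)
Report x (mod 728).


Moduli 8, 7, 13 are pairwise coprime; by CRT there is a unique solution modulo M = 8 · 7 · 13 = 728.
Solve pairwise, accumulating the modulus:
  Start with x ≡ 7 (mod 8).
  Combine with x ≡ 6 (mod 7): since gcd(8, 7) = 1, we get a unique residue mod 56.
    Write x = 7 + 8·t and substitute into x ≡ 6 (mod 7): 8·t ≡ 6 − 7 = -1 (mod 7).
    Reduce coefficients mod 7: 1·t ≡ 6 (mod 7).
    So t ≡ 6 (mod 7).
    Then x = 7 + 8·6 = 55, valid modulo lcm(8, 7) = 56: x ≡ 55 (mod 56).
  Combine with x ≡ 9 (mod 13): since gcd(56, 13) = 1, we get a unique residue mod 728.
    Write x = 55 + 56·t and substitute into x ≡ 9 (mod 13): 56·t ≡ 9 − 55 = -46 (mod 13).
    Reduce coefficients mod 13: 4·t ≡ 6 (mod 13).
    The inverse of 4 mod 13 is 10 (since 4·10 = 40 = 3·13 + 1), so t ≡ 10·6 = 60 ≡ 8 (mod 13).
    Then x = 55 + 56·8 = 503, valid modulo lcm(56, 13) = 728: x ≡ 503 (mod 728).
Verify: 503 mod 8 = 7 ✓, 503 mod 7 = 6 ✓, 503 mod 13 = 9 ✓.

x ≡ 503 (mod 728).


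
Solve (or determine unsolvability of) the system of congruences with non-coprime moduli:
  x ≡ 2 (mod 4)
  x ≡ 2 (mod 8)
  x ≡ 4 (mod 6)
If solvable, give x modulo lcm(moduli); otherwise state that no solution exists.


Moduli 4, 8, 6 are not pairwise coprime, so CRT works modulo lcm(m_i) when all pairwise compatibility conditions hold.
Pairwise compatibility: gcd(m_i, m_j) must divide a_i - a_j for every pair.
Merge one congruence at a time:
  Start: x ≡ 2 (mod 4).
  Combine with x ≡ 2 (mod 8): gcd(4, 8) = 4; 2 - 2 = 0, which IS divisible by 4, so compatible.
    Write x = 2 + 4·t and substitute into x ≡ 2 (mod 8): 4·t ≡ 2 − 2 = 0 (mod 8).
    Divide the congruence (and modulus) by g = 4: 1·t ≡ 0 (mod 2).
    So t ≡ 0 (mod 2).
    Then x = 2 + 4·0 = 2, valid modulo lcm(4, 8) = 8: x ≡ 2 (mod 8).
  Combine with x ≡ 4 (mod 6): gcd(8, 6) = 2; 4 - 2 = 2, which IS divisible by 2, so compatible.
    Write x = 2 + 8·t and substitute into x ≡ 4 (mod 6): 8·t ≡ 4 − 2 = 2 (mod 6).
    Divide the congruence (and modulus) by g = 2: 4·t ≡ 1 (mod 3).
    Reduce coefficients mod 3: 1·t ≡ 1 (mod 3).
    So t ≡ 1 (mod 3).
    Then x = 2 + 8·1 = 10, valid modulo lcm(8, 6) = 24: x ≡ 10 (mod 24).
Verify: 10 mod 4 = 2, 10 mod 8 = 2, 10 mod 6 = 4.

x ≡ 10 (mod 24).


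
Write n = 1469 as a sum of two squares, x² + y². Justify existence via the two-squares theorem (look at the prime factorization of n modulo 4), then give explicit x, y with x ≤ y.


Step 1: Factor n = 1469 = 13 · 113.
Step 2: Check the mod-4 condition on each prime factor: 13 ≡ 1 (mod 4), exponent 1; 113 ≡ 1 (mod 4), exponent 1.
All primes ≡ 3 (mod 4) appear to even exponent (or don't appear), so by the two-squares theorem n IS expressible as a sum of two squares.
Step 3: Build a representation. Here n = 13 · 113 is a product of primes ≡ 1 (mod 4). Each prime p ≡ 1 (mod 4) is itself a sum of two squares; find a² by testing p − a² for a perfect square:
  13: 13 − 1² = 12, 13 − 2² = 9 = 3² ⇒ 13 = 2² + 3².
  113: 113 − 1² = 112, 113 − 2² = 109, 113 − 3² = 104, 113 − 4² = 97, 113 − 5² = 88, 113 − 6² = 77, 113 − 7² = 64 = 8² ⇒ 113 = 7² + 8².
  Combine using the Brahmagupta–Fibonacci identity (a² + b²)(c² + d²) = (ac − bd)² + (ad + bc)² = (ac + bd)² + (ad − bc)²:
  13 · 113 = 1469: from (2² + 3²)(7² + 8²), take (2·7 − 3·8, 2·8 + 3·7) = (14 − 24, 16 + 21) = (-10, 37); dropping signs (only squares matter) gives (10, 37); check 10² + 37² = 100 + 1369 = 1469 ✓.
Step 4: Order so x ≤ y and verify: 10² + 37² = 100 + 1369 = 1469 = n. ✓

n = 1469 = 10² + 37² (one valid representation with x ≤ y).


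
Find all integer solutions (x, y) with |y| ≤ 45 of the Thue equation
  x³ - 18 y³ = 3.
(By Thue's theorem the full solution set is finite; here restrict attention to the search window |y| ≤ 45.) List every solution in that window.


The equation is x³ - 18y³ = 3. For fixed y, x³ = 18·y³ + 3, so a solution requires the RHS to be a perfect cube.
Strategy: iterate y from -45 to 45, compute RHS = 18·y³ + 3, and check whether it is a (positive or negative) perfect cube.
Check small values of y:
  y = 0: RHS = 3 is not a perfect cube.
  y = 1: RHS = 21 is not a perfect cube.
  y = -1: RHS = -15 is not a perfect cube.
  y = 2: RHS = 147 is not a perfect cube.
  y = -2: RHS = -141 is not a perfect cube.
  y = 3: RHS = 489 is not a perfect cube.
  y = -3: RHS = -483 is not a perfect cube.
Continuing the search up to |y| = 45 finds no solutions either.
No (x, y) in the scanned range satisfies the equation.

No integer solutions with |y| ≤ 45.


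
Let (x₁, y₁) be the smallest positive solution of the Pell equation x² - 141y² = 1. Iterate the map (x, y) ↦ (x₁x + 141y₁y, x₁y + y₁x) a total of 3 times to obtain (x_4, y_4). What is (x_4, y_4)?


Step 1: Find the fundamental solution (x₁, y₁) of x² - 141y² = 1.
  Expand √141 as a continued fraction. a₀ = ⌊√141⌋ = 11; iterate m_{k+1} = d_k·a_k − m_k, d_{k+1} = (141 − m_{k+1}²)/d_k, a_{k+1} = ⌊(a₀ + m_{k+1})/d_{k+1}⌋ (starting m₀ = 0, d₀ = 1), with convergents p_k = a_k·p_{k-1} + p_{k-2}, q_k = a_k·q_{k-1} + q_{k-2} (p₋₁ = 1, q₋₁ = 0):
  k = 0: a₀ = 11; p₀/q₀ = 11/1; p₀² − 141·q₀² = 121 − 141 = -20.
  k = 1: m = 11, d = 20, a = ⌊(11 + 11)/20⌋ = 1; p/q = (1·11 + 1)/(1·1 + 0) = 12/1; p² − 141·q² = 144 − 141 = 3.
  k = 2: m = 9, d = 3, a = ⌊(11 + 9)/3⌋ = 6; p/q = (6·12 + 11)/(6·1 + 1) = 83/7; p² − 141·q² = 6889 − 6909 = -20.
  k = 3: m = 9, d = 20, a = ⌊(11 + 9)/20⌋ = 1; p/q = (1·83 + 12)/(1·7 + 1) = 95/8; p² − 141·q² = 9025 − 9024 = 1.
  The first convergent with p² − 141·q² = 1 gives the fundamental solution (x₁, y₁) = (95, 8).
Step 2: Apply the recurrence (x_{n+1}, y_{n+1}) = (x₁x_n + 141y₁y_n, x₁y_n + y₁x_n) repeatedly.
  From (x_1, y_1) = (95, 8): x_2 = 95·95 + 141·8·8 = 18049; y_2 = 95·8 + 8·95 = 1520.
  From (x_2, y_2) = (18049, 1520): x_3 = 95·18049 + 141·8·1520 = 3429215; y_3 = 95·1520 + 8·18049 = 288792.
  From (x_3, y_3) = (3429215, 288792): x_4 = 95·3429215 + 141·8·288792 = 651532801; y_4 = 95·288792 + 8·3429215 = 54868960.
Step 3: Verify x_4² - 141·y_4² = 424494990778905601 - 424494990778905600 = 1 (should be 1). ✓

(x_1, y_1) = (95, 8); (x_4, y_4) = (651532801, 54868960).


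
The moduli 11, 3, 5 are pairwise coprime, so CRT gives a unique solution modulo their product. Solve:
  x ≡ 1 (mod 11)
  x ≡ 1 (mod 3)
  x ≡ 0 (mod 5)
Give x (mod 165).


Moduli 11, 3, 5 are pairwise coprime; by CRT there is a unique solution modulo M = 11 · 3 · 5 = 165.
Solve pairwise, accumulating the modulus:
  Start with x ≡ 1 (mod 11).
  Combine with x ≡ 1 (mod 3): since gcd(11, 3) = 1, we get a unique residue mod 33.
    Write x = 1 + 11·t and substitute into x ≡ 1 (mod 3): 11·t ≡ 1 − 1 = 0 (mod 3).
    Reduce coefficients mod 3: 2·t ≡ 0 (mod 3).
    The inverse of 2 mod 3 is 2 (since 2·2 = 4 = 1·3 + 1), so t ≡ 2·0 = 0 ≡ 0 (mod 3).
    Then x = 1 + 11·0 = 1, valid modulo lcm(11, 3) = 33: x ≡ 1 (mod 33).
  Combine with x ≡ 0 (mod 5): since gcd(33, 5) = 1, we get a unique residue mod 165.
    Write x = 1 + 33·t and substitute into x ≡ 0 (mod 5): 33·t ≡ 0 − 1 = -1 (mod 5).
    Reduce coefficients mod 5: 3·t ≡ 4 (mod 5).
    The inverse of 3 mod 5 is 2 (since 3·2 = 6 = 1·5 + 1), so t ≡ 2·4 = 8 ≡ 3 (mod 5).
    Then x = 1 + 33·3 = 100, valid modulo lcm(33, 5) = 165: x ≡ 100 (mod 165).
Verify: 100 mod 11 = 1 ✓, 100 mod 3 = 1 ✓, 100 mod 5 = 0 ✓.

x ≡ 100 (mod 165).


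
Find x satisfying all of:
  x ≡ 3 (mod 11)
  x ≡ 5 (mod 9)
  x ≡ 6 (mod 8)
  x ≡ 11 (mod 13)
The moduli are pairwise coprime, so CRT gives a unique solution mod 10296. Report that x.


Product of moduli M = 11 · 9 · 8 · 13 = 10296.
Merge one congruence at a time:
  Start: x ≡ 3 (mod 11).
  Combine with x ≡ 5 (mod 9); new modulus lcm = 99.
    Write x = 3 + 11·t and substitute into x ≡ 5 (mod 9): 11·t ≡ 5 − 3 = 2 (mod 9).
    Reduce coefficients mod 9: 2·t ≡ 2 (mod 9).
    The inverse of 2 mod 9 is 5 (since 2·5 = 10 = 1·9 + 1), so t ≡ 5·2 = 10 ≡ 1 (mod 9).
    Then x = 3 + 11·1 = 14, valid modulo lcm(11, 9) = 99: x ≡ 14 (mod 99).
  Combine with x ≡ 6 (mod 8); new modulus lcm = 792.
    Write x = 14 + 99·t and substitute into x ≡ 6 (mod 8): 99·t ≡ 6 − 14 = -8 (mod 8).
    Reduce coefficients mod 8: 3·t ≡ 0 (mod 8).
    The inverse of 3 mod 8 is 3 (since 3·3 = 9 = 1·8 + 1), so t ≡ 3·0 = 0 ≡ 0 (mod 8).
    Then x = 14 + 99·0 = 14, valid modulo lcm(99, 8) = 792: x ≡ 14 (mod 792).
  Combine with x ≡ 11 (mod 13); new modulus lcm = 10296.
    Write x = 14 + 792·t and substitute into x ≡ 11 (mod 13): 792·t ≡ 11 − 14 = -3 (mod 13).
    Reduce coefficients mod 13: 12·t ≡ 10 (mod 13).
    The inverse of 12 mod 13 is 12 (since 12·12 = 144 = 11·13 + 1), so t ≡ 12·10 = 120 ≡ 3 (mod 13).
    Then x = 14 + 792·3 = 2390, valid modulo lcm(792, 13) = 10296: x ≡ 2390 (mod 10296).
Verify against each original: 2390 mod 11 = 3, 2390 mod 9 = 5, 2390 mod 8 = 6, 2390 mod 13 = 11.

x ≡ 2390 (mod 10296).


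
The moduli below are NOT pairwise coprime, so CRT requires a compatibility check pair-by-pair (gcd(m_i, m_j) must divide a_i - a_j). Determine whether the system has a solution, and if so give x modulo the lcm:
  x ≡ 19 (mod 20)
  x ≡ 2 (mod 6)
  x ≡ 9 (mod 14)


Moduli 20, 6, 14 are not pairwise coprime, so CRT works modulo lcm(m_i) when all pairwise compatibility conditions hold.
Pairwise compatibility: gcd(m_i, m_j) must divide a_i - a_j for every pair.
Merge one congruence at a time:
  Start: x ≡ 19 (mod 20).
  Combine with x ≡ 2 (mod 6): gcd(20, 6) = 2, and 2 - 19 = -17 is NOT divisible by 2.
    ⇒ system is inconsistent (no integer solution).

No solution (the system is inconsistent).


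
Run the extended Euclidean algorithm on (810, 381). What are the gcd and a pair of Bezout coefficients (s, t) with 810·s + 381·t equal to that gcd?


Euclidean algorithm on (810, 381) — divide until remainder is 0:
  810 = 2 · 381 + 48
  381 = 7 · 48 + 45
  48 = 1 · 45 + 3
  45 = 15 · 3 + 0
gcd(810, 381) = 3.
Track Bezout coefficients alongside the remainders: start with r₀ = 810 = a·1 + b·0 (s = 1, t = 0) and r₁ = 381 = a·0 + b·1 (s = 0, t = 1); each new remainder r_{k+1} = r_{k-1} − q_k·r_k inherits s_{k+1} = s_{k-1} − q_k·s_k, t_{k+1} = t_{k-1} − q_k·t_k, so r_k = a·s_k + b·t_k at every step:
  q = 2: r = 48, s = 1 − 2·0 = 1, t = 0 − 2·1 = -2  (check: 810·1 + 381·(-2) = 48)
  q = 7: r = 45, s = 0 − 7·1 = -7, t = 1 − 7·(-2) = 15  (check: 810·(-7) + 381·15 = 45)
  q = 1: r = 3, s = 1 − 1·(-7) = 8, t = -2 − 1·15 = -17  (check: 810·8 + 381·(-17) = 3)
The row with r = 3 (the gcd) gives the Bezout coefficients s = 8, t = -17.
Result: 810 · (8) + 381 · (-17) = 3.

gcd(810, 381) = 3; s = 8, t = -17 (check: 810·8 + 381·(-17) = 3).


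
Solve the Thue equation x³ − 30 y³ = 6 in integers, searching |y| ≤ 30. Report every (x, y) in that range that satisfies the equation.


The equation is x³ - 30y³ = 6. For fixed y, x³ = 30·y³ + 6, so a solution requires the RHS to be a perfect cube.
Strategy: iterate y from -30 to 30, compute RHS = 30·y³ + 6, and check whether it is a (positive or negative) perfect cube.
Check small values of y:
  y = 0: RHS = 6 is not a perfect cube.
  y = 1: RHS = 36 is not a perfect cube.
  y = -1: RHS = -24 is not a perfect cube.
  y = 2: RHS = 246 is not a perfect cube.
  y = -2: RHS = -234 is not a perfect cube.
  y = 3: RHS = 816 is not a perfect cube.
  y = -3: RHS = -804 is not a perfect cube.
Continuing the search up to |y| = 30 finds no solutions either.
No (x, y) in the scanned range satisfies the equation.

No integer solutions with |y| ≤ 30.


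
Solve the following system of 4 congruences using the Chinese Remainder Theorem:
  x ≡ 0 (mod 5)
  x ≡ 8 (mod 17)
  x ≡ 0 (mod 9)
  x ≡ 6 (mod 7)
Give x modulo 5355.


Product of moduli M = 5 · 17 · 9 · 7 = 5355.
Merge one congruence at a time:
  Start: x ≡ 0 (mod 5).
  Combine with x ≡ 8 (mod 17); new modulus lcm = 85.
    Write x = 0 + 5·t and substitute into x ≡ 8 (mod 17): 5·t ≡ 8 − 0 = 8 (mod 17).
    The inverse of 5 mod 17 is 7 (since 5·7 = 35 = 2·17 + 1), so t ≡ 7·8 = 56 ≡ 5 (mod 17).
    Then x = 0 + 5·5 = 25, valid modulo lcm(5, 17) = 85: x ≡ 25 (mod 85).
  Combine with x ≡ 0 (mod 9); new modulus lcm = 765.
    Write x = 25 + 85·t and substitute into x ≡ 0 (mod 9): 85·t ≡ 0 − 25 = -25 (mod 9).
    Reduce coefficients mod 9: 4·t ≡ 2 (mod 9).
    The inverse of 4 mod 9 is 7 (since 4·7 = 28 = 3·9 + 1), so t ≡ 7·2 = 14 ≡ 5 (mod 9).
    Then x = 25 + 85·5 = 450, valid modulo lcm(85, 9) = 765: x ≡ 450 (mod 765).
  Combine with x ≡ 6 (mod 7); new modulus lcm = 5355.
    Write x = 450 + 765·t and substitute into x ≡ 6 (mod 7): 765·t ≡ 6 − 450 = -444 (mod 7).
    Reduce coefficients mod 7: 2·t ≡ 4 (mod 7).
    The inverse of 2 mod 7 is 4 (since 2·4 = 8 = 1·7 + 1), so t ≡ 4·4 = 16 ≡ 2 (mod 7).
    Then x = 450 + 765·2 = 1980, valid modulo lcm(765, 7) = 5355: x ≡ 1980 (mod 5355).
Verify against each original: 1980 mod 5 = 0, 1980 mod 17 = 8, 1980 mod 9 = 0, 1980 mod 7 = 6.

x ≡ 1980 (mod 5355).


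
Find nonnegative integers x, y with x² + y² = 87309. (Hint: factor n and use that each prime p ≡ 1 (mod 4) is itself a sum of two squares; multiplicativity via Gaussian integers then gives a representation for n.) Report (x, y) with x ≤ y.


Step 1: Factor n = 87309 = 3^2 · 89 · 109.
Step 2: Check the mod-4 condition on each prime factor: 3 ≡ 3 (mod 4), exponent 2 (must be even); 89 ≡ 1 (mod 4), exponent 1; 109 ≡ 1 (mod 4), exponent 1.
All primes ≡ 3 (mod 4) appear to even exponent (or don't appear), so by the two-squares theorem n IS expressible as a sum of two squares.
Step 3: Build a representation. Group n = k² · m with k = 3 and m = 89 · 109 = 9701 (a product of primes ≡ 1 (mod 4)); a representation of m scales to one of n via (k·x)² + (k·y)² = k²(x² + y²). Each prime p ≡ 1 (mod 4) is itself a sum of two squares; find a² by testing p − a² for a perfect square:
  89: 89 − 1² = 88, 89 − 2² = 85, 89 − 3² = 80, 89 − 4² = 73, 89 − 5² = 64 = 8² ⇒ 89 = 5² + 8².
  109: 109 − 1² = 108, 109 − 2² = 105, 109 − 3² = 100 = 10² ⇒ 109 = 3² + 10².
  Combine using the Brahmagupta–Fibonacci identity (a² + b²)(c² + d²) = (ac − bd)² + (ad + bc)² = (ac + bd)² + (ad − bc)²:
  89 · 109 = 9701: from (5² + 8²)(3² + 10²), take (5·3 − 8·10, 5·10 + 8·3) = (15 − 80, 50 + 24) = (-65, 74); dropping signs (only squares matter) gives (65, 74); check 65² + 74² = 4225 + 5476 = 9701 ✓.
  Scale by k = 3: (3·65, 3·74) = (195, 222).
Step 4: Order so x ≤ y and verify: 195² + 222² = 38025 + 49284 = 87309 = n. ✓

n = 87309 = 195² + 222² (one valid representation with x ≤ y).


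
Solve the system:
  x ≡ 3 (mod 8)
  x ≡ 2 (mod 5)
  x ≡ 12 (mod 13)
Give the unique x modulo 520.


Moduli 8, 5, 13 are pairwise coprime; by CRT there is a unique solution modulo M = 8 · 5 · 13 = 520.
Solve pairwise, accumulating the modulus:
  Start with x ≡ 3 (mod 8).
  Combine with x ≡ 2 (mod 5): since gcd(8, 5) = 1, we get a unique residue mod 40.
    Write x = 3 + 8·t and substitute into x ≡ 2 (mod 5): 8·t ≡ 2 − 3 = -1 (mod 5).
    Reduce coefficients mod 5: 3·t ≡ 4 (mod 5).
    The inverse of 3 mod 5 is 2 (since 3·2 = 6 = 1·5 + 1), so t ≡ 2·4 = 8 ≡ 3 (mod 5).
    Then x = 3 + 8·3 = 27, valid modulo lcm(8, 5) = 40: x ≡ 27 (mod 40).
  Combine with x ≡ 12 (mod 13): since gcd(40, 13) = 1, we get a unique residue mod 520.
    Write x = 27 + 40·t and substitute into x ≡ 12 (mod 13): 40·t ≡ 12 − 27 = -15 (mod 13).
    Reduce coefficients mod 13: 1·t ≡ 11 (mod 13).
    So t ≡ 11 (mod 13).
    Then x = 27 + 40·11 = 467, valid modulo lcm(40, 13) = 520: x ≡ 467 (mod 520).
Verify: 467 mod 8 = 3 ✓, 467 mod 5 = 2 ✓, 467 mod 13 = 12 ✓.

x ≡ 467 (mod 520).


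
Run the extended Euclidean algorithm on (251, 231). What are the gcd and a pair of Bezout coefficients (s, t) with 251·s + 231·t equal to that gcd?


Euclidean algorithm on (251, 231) — divide until remainder is 0:
  251 = 1 · 231 + 20
  231 = 11 · 20 + 11
  20 = 1 · 11 + 9
  11 = 1 · 9 + 2
  9 = 4 · 2 + 1
  2 = 2 · 1 + 0
gcd(251, 231) = 1.
Track Bezout coefficients alongside the remainders: start with r₀ = 251 = a·1 + b·0 (s = 1, t = 0) and r₁ = 231 = a·0 + b·1 (s = 0, t = 1); each new remainder r_{k+1} = r_{k-1} − q_k·r_k inherits s_{k+1} = s_{k-1} − q_k·s_k, t_{k+1} = t_{k-1} − q_k·t_k, so r_k = a·s_k + b·t_k at every step:
  q = 1: r = 20, s = 1 − 1·0 = 1, t = 0 − 1·1 = -1  (check: 251·1 + 231·(-1) = 20)
  q = 11: r = 11, s = 0 − 11·1 = -11, t = 1 − 11·(-1) = 12  (check: 251·(-11) + 231·12 = 11)
  q = 1: r = 9, s = 1 − 1·(-11) = 12, t = -1 − 1·12 = -13  (check: 251·12 + 231·(-13) = 9)
  q = 1: r = 2, s = -11 − 1·12 = -23, t = 12 − 1·(-13) = 25  (check: 251·(-23) + 231·25 = 2)
  q = 4: r = 1, s = 12 − 4·(-23) = 104, t = -13 − 4·25 = -113  (check: 251·104 + 231·(-113) = 1)
The row with r = 1 (the gcd) gives the Bezout coefficients s = 104, t = -113.
Result: 251 · (104) + 231 · (-113) = 1.

gcd(251, 231) = 1; s = 104, t = -113 (check: 251·104 + 231·(-113) = 1).


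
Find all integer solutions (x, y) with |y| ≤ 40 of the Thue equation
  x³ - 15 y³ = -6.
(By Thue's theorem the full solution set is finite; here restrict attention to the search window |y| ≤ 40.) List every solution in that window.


The equation is x³ - 15y³ = -6. For fixed y, x³ = 15·y³ − 6, so a solution requires the RHS to be a perfect cube.
Strategy: iterate y from -40 to 40, compute RHS = 15·y³ − 6, and check whether it is a (positive or negative) perfect cube.
Check small values of y:
  y = 0: RHS = -6 is not a perfect cube.
  y = 1: RHS = 9 is not a perfect cube.
  y = -1: RHS = -21 is not a perfect cube.
  y = 2: RHS = 114 is not a perfect cube.
  y = -2: RHS = -126 is not a perfect cube.
  y = 3: RHS = 399 is not a perfect cube.
  y = -3: RHS = -411 is not a perfect cube.
Continuing the search up to |y| = 40 finds no solutions either.
No (x, y) in the scanned range satisfies the equation.

No integer solutions with |y| ≤ 40.


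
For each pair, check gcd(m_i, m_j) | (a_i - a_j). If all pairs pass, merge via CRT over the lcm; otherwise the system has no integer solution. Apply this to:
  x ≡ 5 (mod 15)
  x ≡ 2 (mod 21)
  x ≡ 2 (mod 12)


Moduli 15, 21, 12 are not pairwise coprime, so CRT works modulo lcm(m_i) when all pairwise compatibility conditions hold.
Pairwise compatibility: gcd(m_i, m_j) must divide a_i - a_j for every pair.
Merge one congruence at a time:
  Start: x ≡ 5 (mod 15).
  Combine with x ≡ 2 (mod 21): gcd(15, 21) = 3; 2 - 5 = -3, which IS divisible by 3, so compatible.
    Write x = 5 + 15·t and substitute into x ≡ 2 (mod 21): 15·t ≡ 2 − 5 = -3 (mod 21).
    Divide the congruence (and modulus) by g = 3: 5·t ≡ -1 (mod 7).
    Reduce coefficients mod 7: 5·t ≡ 6 (mod 7).
    The inverse of 5 mod 7 is 3 (since 5·3 = 15 = 2·7 + 1), so t ≡ 3·6 = 18 ≡ 4 (mod 7).
    Then x = 5 + 15·4 = 65, valid modulo lcm(15, 21) = 105: x ≡ 65 (mod 105).
  Combine with x ≡ 2 (mod 12): gcd(105, 12) = 3; 2 - 65 = -63, which IS divisible by 3, so compatible.
    Write x = 65 + 105·t and substitute into x ≡ 2 (mod 12): 105·t ≡ 2 − 65 = -63 (mod 12).
    Divide the congruence (and modulus) by g = 3: 35·t ≡ -21 (mod 4).
    Reduce coefficients mod 4: 3·t ≡ 3 (mod 4).
    The inverse of 3 mod 4 is 3 (since 3·3 = 9 = 2·4 + 1), so t ≡ 3·3 = 9 ≡ 1 (mod 4).
    Then x = 65 + 105·1 = 170, valid modulo lcm(105, 12) = 420: x ≡ 170 (mod 420).
Verify: 170 mod 15 = 5, 170 mod 21 = 2, 170 mod 12 = 2.

x ≡ 170 (mod 420).


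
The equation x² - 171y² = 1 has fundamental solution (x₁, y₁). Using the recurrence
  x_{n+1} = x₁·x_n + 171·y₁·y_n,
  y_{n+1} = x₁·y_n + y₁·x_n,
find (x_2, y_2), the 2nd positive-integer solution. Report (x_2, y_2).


Step 1: Find the fundamental solution (x₁, y₁) of x² - 171y² = 1.
  Expand √171 as a continued fraction. a₀ = ⌊√171⌋ = 13; iterate m_{k+1} = d_k·a_k − m_k, d_{k+1} = (171 − m_{k+1}²)/d_k, a_{k+1} = ⌊(a₀ + m_{k+1})/d_{k+1}⌋ (starting m₀ = 0, d₀ = 1), with convergents p_k = a_k·p_{k-1} + p_{k-2}, q_k = a_k·q_{k-1} + q_{k-2} (p₋₁ = 1, q₋₁ = 0):
  k = 0: a₀ = 13; p₀/q₀ = 13/1; p₀² − 171·q₀² = 169 − 171 = -2.
  k = 1: m = 13, d = 2, a = ⌊(13 + 13)/2⌋ = 13; p/q = (13·13 + 1)/(13·1 + 0) = 170/13; p² − 171·q² = 28900 − 28899 = 1.
  The first convergent with p² − 171·q² = 1 gives the fundamental solution (x₁, y₁) = (170, 13).
Step 2: Apply the recurrence (x_{n+1}, y_{n+1}) = (x₁x_n + 171y₁y_n, x₁y_n + y₁x_n) repeatedly.
  From (x_1, y_1) = (170, 13): x_2 = 170·170 + 171·13·13 = 57799; y_2 = 170·13 + 13·170 = 4420.
Step 3: Verify x_2² - 171·y_2² = 3340724401 - 3340724400 = 1 (should be 1). ✓

(x_1, y_1) = (170, 13); (x_2, y_2) = (57799, 4420).


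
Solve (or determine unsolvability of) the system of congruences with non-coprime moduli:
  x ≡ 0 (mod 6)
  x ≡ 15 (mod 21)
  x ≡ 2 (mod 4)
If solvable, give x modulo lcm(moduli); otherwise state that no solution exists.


Moduli 6, 21, 4 are not pairwise coprime, so CRT works modulo lcm(m_i) when all pairwise compatibility conditions hold.
Pairwise compatibility: gcd(m_i, m_j) must divide a_i - a_j for every pair.
Merge one congruence at a time:
  Start: x ≡ 0 (mod 6).
  Combine with x ≡ 15 (mod 21): gcd(6, 21) = 3; 15 - 0 = 15, which IS divisible by 3, so compatible.
    Write x = 0 + 6·t and substitute into x ≡ 15 (mod 21): 6·t ≡ 15 − 0 = 15 (mod 21).
    Divide the congruence (and modulus) by g = 3: 2·t ≡ 5 (mod 7).
    The inverse of 2 mod 7 is 4 (since 2·4 = 8 = 1·7 + 1), so t ≡ 4·5 = 20 ≡ 6 (mod 7).
    Then x = 0 + 6·6 = 36, valid modulo lcm(6, 21) = 42: x ≡ 36 (mod 42).
  Combine with x ≡ 2 (mod 4): gcd(42, 4) = 2; 2 - 36 = -34, which IS divisible by 2, so compatible.
    Write x = 36 + 42·t and substitute into x ≡ 2 (mod 4): 42·t ≡ 2 − 36 = -34 (mod 4).
    Divide the congruence (and modulus) by g = 2: 21·t ≡ -17 (mod 2).
    Reduce coefficients mod 2: 1·t ≡ 1 (mod 2).
    So t ≡ 1 (mod 2).
    Then x = 36 + 42·1 = 78, valid modulo lcm(42, 4) = 84: x ≡ 78 (mod 84).
Verify: 78 mod 6 = 0, 78 mod 21 = 15, 78 mod 4 = 2.

x ≡ 78 (mod 84).


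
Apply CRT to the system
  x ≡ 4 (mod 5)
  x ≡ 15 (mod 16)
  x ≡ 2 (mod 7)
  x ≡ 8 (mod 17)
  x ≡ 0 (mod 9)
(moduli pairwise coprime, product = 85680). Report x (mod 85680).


Product of moduli M = 5 · 16 · 7 · 17 · 9 = 85680.
Merge one congruence at a time:
  Start: x ≡ 4 (mod 5).
  Combine with x ≡ 15 (mod 16); new modulus lcm = 80.
    Write x = 4 + 5·t and substitute into x ≡ 15 (mod 16): 5·t ≡ 15 − 4 = 11 (mod 16).
    The inverse of 5 mod 16 is 13 (since 5·13 = 65 = 4·16 + 1), so t ≡ 13·11 = 143 ≡ 15 (mod 16).
    Then x = 4 + 5·15 = 79, valid modulo lcm(5, 16) = 80: x ≡ 79 (mod 80).
  Combine with x ≡ 2 (mod 7); new modulus lcm = 560.
    Write x = 79 + 80·t and substitute into x ≡ 2 (mod 7): 80·t ≡ 2 − 79 = -77 (mod 7).
    Reduce coefficients mod 7: 3·t ≡ 0 (mod 7).
    The inverse of 3 mod 7 is 5 (since 3·5 = 15 = 2·7 + 1), so t ≡ 5·0 = 0 ≡ 0 (mod 7).
    Then x = 79 + 80·0 = 79, valid modulo lcm(80, 7) = 560: x ≡ 79 (mod 560).
  Combine with x ≡ 8 (mod 17); new modulus lcm = 9520.
    Write x = 79 + 560·t and substitute into x ≡ 8 (mod 17): 560·t ≡ 8 − 79 = -71 (mod 17).
    Reduce coefficients mod 17: 16·t ≡ 14 (mod 17).
    The inverse of 16 mod 17 is 16 (since 16·16 = 256 = 15·17 + 1), so t ≡ 16·14 = 224 ≡ 3 (mod 17).
    Then x = 79 + 560·3 = 1759, valid modulo lcm(560, 17) = 9520: x ≡ 1759 (mod 9520).
  Combine with x ≡ 0 (mod 9); new modulus lcm = 85680.
    Write x = 1759 + 9520·t and substitute into x ≡ 0 (mod 9): 9520·t ≡ 0 − 1759 = -1759 (mod 9).
    Reduce coefficients mod 9: 7·t ≡ 5 (mod 9).
    The inverse of 7 mod 9 is 4 (since 7·4 = 28 = 3·9 + 1), so t ≡ 4·5 = 20 ≡ 2 (mod 9).
    Then x = 1759 + 9520·2 = 20799, valid modulo lcm(9520, 9) = 85680: x ≡ 20799 (mod 85680).
Verify against each original: 20799 mod 5 = 4, 20799 mod 16 = 15, 20799 mod 7 = 2, 20799 mod 17 = 8, 20799 mod 9 = 0.

x ≡ 20799 (mod 85680).


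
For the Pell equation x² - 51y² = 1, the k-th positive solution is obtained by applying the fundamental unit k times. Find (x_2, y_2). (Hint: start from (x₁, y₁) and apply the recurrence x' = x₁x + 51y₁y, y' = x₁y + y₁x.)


Step 1: Find the fundamental solution (x₁, y₁) of x² - 51y² = 1.
  Expand √51 as a continued fraction. a₀ = ⌊√51⌋ = 7; iterate m_{k+1} = d_k·a_k − m_k, d_{k+1} = (51 − m_{k+1}²)/d_k, a_{k+1} = ⌊(a₀ + m_{k+1})/d_{k+1}⌋ (starting m₀ = 0, d₀ = 1), with convergents p_k = a_k·p_{k-1} + p_{k-2}, q_k = a_k·q_{k-1} + q_{k-2} (p₋₁ = 1, q₋₁ = 0):
  k = 0: a₀ = 7; p₀/q₀ = 7/1; p₀² − 51·q₀² = 49 − 51 = -2.
  k = 1: m = 7, d = 2, a = ⌊(7 + 7)/2⌋ = 7; p/q = (7·7 + 1)/(7·1 + 0) = 50/7; p² − 51·q² = 2500 − 2499 = 1.
  The first convergent with p² − 51·q² = 1 gives the fundamental solution (x₁, y₁) = (50, 7).
Step 2: Apply the recurrence (x_{n+1}, y_{n+1}) = (x₁x_n + 51y₁y_n, x₁y_n + y₁x_n) repeatedly.
  From (x_1, y_1) = (50, 7): x_2 = 50·50 + 51·7·7 = 4999; y_2 = 50·7 + 7·50 = 700.
Step 3: Verify x_2² - 51·y_2² = 24990001 - 24990000 = 1 (should be 1). ✓

(x_1, y_1) = (50, 7); (x_2, y_2) = (4999, 700).
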